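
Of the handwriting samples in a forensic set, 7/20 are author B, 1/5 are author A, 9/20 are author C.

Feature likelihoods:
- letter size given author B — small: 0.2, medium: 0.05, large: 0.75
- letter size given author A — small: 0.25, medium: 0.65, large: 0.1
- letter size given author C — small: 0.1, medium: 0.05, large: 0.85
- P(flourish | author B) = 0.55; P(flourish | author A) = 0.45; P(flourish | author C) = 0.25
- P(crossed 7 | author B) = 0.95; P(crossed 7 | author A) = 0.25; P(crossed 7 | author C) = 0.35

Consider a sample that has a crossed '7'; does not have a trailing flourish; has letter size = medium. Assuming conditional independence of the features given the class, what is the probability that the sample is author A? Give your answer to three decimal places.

0.572

author B: 0.35 × 0.05 × (1−0.55) × 0.95 = 0.00748125
author A: 0.2 × 0.65 × (1−0.45) × 0.25 = 0.017875
author C: 0.45 × 0.05 × (1−0.25) × 0.35 = 0.00590625
P(author A | x) = 0.017875 / 0.0312625 ≈ 0.572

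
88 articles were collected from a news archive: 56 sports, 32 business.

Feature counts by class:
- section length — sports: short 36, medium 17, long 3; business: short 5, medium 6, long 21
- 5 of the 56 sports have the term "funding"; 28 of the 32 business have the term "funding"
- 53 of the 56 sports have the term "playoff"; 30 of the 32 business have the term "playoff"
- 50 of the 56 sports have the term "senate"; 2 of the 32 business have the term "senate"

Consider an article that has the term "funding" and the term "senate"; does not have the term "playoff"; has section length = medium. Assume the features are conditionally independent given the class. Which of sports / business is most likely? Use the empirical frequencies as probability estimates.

sports: (56/88) × (17/56) × (5/56) × (3/56) × (50/56) ≈ 0.000825018
business: (32/88) × (6/32) × (28/32) × (2/32) × (2/32) ≈ 0.000233043
Highest score → sports.

sports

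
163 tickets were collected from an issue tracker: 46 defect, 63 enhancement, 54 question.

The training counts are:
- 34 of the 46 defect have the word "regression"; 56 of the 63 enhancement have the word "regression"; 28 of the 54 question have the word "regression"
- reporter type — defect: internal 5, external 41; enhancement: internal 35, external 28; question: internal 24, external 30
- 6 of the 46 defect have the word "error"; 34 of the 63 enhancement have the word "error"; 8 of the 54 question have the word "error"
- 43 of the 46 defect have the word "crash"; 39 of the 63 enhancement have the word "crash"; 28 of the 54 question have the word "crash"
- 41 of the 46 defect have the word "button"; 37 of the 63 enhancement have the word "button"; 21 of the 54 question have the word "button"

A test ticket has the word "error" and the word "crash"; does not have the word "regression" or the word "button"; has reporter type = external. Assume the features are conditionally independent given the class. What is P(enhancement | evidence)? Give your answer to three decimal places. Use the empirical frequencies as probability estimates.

defect: (46/163) × (12/46) × (41/46) × (6/46) × (43/46) × (5/46) ≈ 0.000869633
enhancement: (63/163) × (7/63) × (28/63) × (34/63) × (39/63) × (26/63) ≈ 0.00263162
question: (54/163) × (26/54) × (30/54) × (8/54) × (28/54) × (33/54) ≈ 0.00416001
P(enhancement | x) = 0.00263162 / 0.007661263 ≈ 0.343

0.343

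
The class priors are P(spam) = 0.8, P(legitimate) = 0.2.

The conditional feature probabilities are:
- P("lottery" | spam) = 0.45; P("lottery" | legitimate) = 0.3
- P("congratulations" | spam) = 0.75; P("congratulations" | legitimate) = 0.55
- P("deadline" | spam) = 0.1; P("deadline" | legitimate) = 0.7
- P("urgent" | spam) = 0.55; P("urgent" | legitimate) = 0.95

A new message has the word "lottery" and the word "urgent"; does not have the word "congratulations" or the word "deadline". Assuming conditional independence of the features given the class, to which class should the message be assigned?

spam

spam: 0.8 × 0.45 × (1−0.75) × (1−0.1) × 0.55 = 0.04455
legitimate: 0.2 × 0.3 × (1−0.55) × (1−0.7) × 0.95 = 0.007695
Highest score → spam.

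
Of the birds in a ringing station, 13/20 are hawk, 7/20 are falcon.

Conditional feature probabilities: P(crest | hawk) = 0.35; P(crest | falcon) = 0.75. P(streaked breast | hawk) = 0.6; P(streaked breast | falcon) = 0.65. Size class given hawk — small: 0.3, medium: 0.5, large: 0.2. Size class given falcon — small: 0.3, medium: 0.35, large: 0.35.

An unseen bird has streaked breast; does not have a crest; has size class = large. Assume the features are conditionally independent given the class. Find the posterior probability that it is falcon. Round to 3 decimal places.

0.282

hawk: 0.65 × (1−0.35) × 0.6 × 0.2 = 0.0507
falcon: 0.35 × (1−0.75) × 0.65 × 0.35 = 0.01990625
P(falcon | x) = 0.01990625 / 0.07060625 ≈ 0.282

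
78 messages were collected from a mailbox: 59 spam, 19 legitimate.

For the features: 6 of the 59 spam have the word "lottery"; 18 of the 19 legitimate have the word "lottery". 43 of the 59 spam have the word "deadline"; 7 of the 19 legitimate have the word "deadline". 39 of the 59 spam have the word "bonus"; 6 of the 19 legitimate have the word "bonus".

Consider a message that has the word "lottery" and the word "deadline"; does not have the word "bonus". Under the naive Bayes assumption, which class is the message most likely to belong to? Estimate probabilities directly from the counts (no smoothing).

legitimate

spam: (59/78) × (6/59) × (43/59) × (20/59) ≈ 0.0190043
legitimate: (19/78) × (18/19) × (7/19) × (13/19) ≈ 0.0581717
Highest score → legitimate.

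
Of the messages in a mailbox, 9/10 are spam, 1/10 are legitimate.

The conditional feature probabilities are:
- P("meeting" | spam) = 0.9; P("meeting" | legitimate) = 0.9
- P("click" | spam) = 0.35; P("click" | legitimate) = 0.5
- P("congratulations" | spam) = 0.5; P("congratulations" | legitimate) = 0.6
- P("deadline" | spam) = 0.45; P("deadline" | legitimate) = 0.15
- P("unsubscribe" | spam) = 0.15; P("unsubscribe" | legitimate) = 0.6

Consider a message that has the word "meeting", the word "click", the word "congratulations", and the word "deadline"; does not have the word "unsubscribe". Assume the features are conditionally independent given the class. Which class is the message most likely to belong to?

spam: 0.9 × 0.9 × 0.35 × 0.5 × 0.45 × (1−0.15) = 0.054219375
legitimate: 0.1 × 0.9 × 0.5 × 0.6 × 0.15 × (1−0.6) = 0.00162
Highest score → spam.

spam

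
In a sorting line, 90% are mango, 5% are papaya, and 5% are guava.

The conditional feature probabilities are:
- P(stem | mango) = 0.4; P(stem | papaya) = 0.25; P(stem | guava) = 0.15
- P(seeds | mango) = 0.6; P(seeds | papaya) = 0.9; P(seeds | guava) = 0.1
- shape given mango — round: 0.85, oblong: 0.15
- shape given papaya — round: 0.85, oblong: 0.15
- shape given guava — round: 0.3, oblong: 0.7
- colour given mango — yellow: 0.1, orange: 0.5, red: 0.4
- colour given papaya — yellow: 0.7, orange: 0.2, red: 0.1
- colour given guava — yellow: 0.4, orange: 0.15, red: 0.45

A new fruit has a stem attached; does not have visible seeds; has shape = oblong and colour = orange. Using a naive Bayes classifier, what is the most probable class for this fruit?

mango

mango: 0.9 × 0.4 × (1−0.6) × 0.15 × 0.5 = 0.0108
papaya: 0.05 × 0.25 × (1−0.9) × 0.15 × 0.2 = 0.0000375
guava: 0.05 × 0.15 × (1−0.1) × 0.7 × 0.15 = 0.00070875
Highest score → mango.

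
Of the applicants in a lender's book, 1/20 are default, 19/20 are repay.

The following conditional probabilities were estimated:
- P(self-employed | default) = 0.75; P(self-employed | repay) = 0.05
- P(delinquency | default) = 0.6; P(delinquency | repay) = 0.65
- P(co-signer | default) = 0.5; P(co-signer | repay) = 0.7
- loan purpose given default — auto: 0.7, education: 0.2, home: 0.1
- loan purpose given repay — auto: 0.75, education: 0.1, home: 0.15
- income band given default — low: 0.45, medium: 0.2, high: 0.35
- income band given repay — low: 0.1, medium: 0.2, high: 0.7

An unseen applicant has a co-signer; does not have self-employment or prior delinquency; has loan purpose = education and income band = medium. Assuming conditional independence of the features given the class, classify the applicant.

default: 0.05 × (1−0.75) × (1−0.6) × 0.5 × 0.2 × 0.2 = 0.0001
repay: 0.95 × (1−0.05) × (1−0.65) × 0.7 × 0.1 × 0.2 = 0.00442225
Highest score → repay.

repay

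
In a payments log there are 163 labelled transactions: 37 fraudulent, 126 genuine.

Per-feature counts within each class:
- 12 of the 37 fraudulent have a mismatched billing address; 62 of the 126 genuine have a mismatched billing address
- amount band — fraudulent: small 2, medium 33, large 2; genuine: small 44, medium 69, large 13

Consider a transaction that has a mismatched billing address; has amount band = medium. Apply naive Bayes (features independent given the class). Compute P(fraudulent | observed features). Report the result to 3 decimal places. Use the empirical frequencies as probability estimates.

0.240

fraudulent: (37/163) × (12/37) × (33/37) ≈ 0.0656608
genuine: (126/163) × (62/126) × (69/126) ≈ 0.208297
P(fraudulent | x) = 0.0656608 / 0.2739578 ≈ 0.240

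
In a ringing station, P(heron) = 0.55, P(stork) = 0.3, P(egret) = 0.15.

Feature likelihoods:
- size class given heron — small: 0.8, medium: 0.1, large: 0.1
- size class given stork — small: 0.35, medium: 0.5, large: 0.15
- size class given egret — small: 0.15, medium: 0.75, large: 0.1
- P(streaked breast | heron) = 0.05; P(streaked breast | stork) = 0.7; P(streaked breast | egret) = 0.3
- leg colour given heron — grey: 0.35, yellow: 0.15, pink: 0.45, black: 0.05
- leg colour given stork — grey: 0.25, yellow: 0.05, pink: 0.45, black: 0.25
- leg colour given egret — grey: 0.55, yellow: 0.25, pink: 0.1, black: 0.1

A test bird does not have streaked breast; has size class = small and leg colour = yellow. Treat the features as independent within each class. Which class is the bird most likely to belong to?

heron: 0.55 × 0.8 × (1−0.05) × 0.15 = 0.0627
stork: 0.3 × 0.35 × (1−0.7) × 0.05 = 0.001575
egret: 0.15 × 0.15 × (1−0.3) × 0.25 = 0.0039375
Highest score → heron.

heron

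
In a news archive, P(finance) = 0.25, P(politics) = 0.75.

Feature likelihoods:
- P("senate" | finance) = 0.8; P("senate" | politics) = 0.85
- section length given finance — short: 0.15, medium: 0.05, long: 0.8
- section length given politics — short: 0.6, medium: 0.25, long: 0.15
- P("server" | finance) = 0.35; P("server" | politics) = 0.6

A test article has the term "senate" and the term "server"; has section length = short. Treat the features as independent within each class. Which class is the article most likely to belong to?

politics

finance: 0.25 × 0.8 × 0.15 × 0.35 = 0.0105
politics: 0.75 × 0.85 × 0.6 × 0.6 = 0.2295
Highest score → politics.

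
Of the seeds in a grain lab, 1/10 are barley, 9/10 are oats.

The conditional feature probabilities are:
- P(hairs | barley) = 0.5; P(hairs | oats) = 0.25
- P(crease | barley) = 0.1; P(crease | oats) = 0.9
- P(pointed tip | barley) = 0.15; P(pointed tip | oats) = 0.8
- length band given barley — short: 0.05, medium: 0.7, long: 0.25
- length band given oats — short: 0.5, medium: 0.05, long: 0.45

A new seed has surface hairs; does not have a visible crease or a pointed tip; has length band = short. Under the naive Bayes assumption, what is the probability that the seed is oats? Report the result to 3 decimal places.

barley: 0.1 × 0.5 × (1−0.1) × (1−0.15) × 0.05 = 0.0019125
oats: 0.9 × 0.25 × (1−0.9) × (1−0.8) × 0.5 = 0.00225
P(oats | x) = 0.00225 / 0.0041625 ≈ 0.541

0.541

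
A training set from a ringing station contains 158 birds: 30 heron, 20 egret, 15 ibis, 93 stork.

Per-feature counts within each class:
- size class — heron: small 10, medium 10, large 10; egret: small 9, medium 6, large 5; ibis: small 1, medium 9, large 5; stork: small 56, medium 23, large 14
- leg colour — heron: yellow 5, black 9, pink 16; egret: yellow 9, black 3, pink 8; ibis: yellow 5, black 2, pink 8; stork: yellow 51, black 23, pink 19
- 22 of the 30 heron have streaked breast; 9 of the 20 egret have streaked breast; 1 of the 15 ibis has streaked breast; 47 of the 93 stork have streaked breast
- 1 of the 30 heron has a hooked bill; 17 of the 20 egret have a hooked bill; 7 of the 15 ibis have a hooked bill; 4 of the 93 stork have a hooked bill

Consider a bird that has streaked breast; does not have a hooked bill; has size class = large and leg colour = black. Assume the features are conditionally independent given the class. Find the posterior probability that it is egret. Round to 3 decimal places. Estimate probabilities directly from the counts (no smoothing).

heron: (30/158) × (10/30) × (9/30) × (22/30) × (29/30) ≈ 0.0134599
egret: (20/158) × (5/20) × (3/20) × (9/20) × (3/20) ≈ 0.000320411
ibis: (15/158) × (5/15) × (2/15) × (1/15) × (8/15) ≈ 0.000150023
stork: (93/158) × (14/93) × (23/93) × (47/93) × (89/93) ≈ 0.0105983
P(egret | x) = 0.000320411 / 0.024528634 ≈ 0.013

0.013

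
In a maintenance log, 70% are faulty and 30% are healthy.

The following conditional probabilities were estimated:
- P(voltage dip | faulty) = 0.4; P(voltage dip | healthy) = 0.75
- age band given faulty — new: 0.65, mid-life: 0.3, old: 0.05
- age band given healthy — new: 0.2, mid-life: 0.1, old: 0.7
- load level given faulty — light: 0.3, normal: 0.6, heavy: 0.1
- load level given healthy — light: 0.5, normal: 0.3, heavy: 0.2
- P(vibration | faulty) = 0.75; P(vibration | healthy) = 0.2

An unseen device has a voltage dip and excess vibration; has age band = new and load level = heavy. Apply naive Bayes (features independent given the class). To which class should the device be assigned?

faulty: 0.7 × 0.4 × 0.65 × 0.1 × 0.75 = 0.01365
healthy: 0.3 × 0.75 × 0.2 × 0.2 × 0.2 = 0.0018
Highest score → faulty.

faulty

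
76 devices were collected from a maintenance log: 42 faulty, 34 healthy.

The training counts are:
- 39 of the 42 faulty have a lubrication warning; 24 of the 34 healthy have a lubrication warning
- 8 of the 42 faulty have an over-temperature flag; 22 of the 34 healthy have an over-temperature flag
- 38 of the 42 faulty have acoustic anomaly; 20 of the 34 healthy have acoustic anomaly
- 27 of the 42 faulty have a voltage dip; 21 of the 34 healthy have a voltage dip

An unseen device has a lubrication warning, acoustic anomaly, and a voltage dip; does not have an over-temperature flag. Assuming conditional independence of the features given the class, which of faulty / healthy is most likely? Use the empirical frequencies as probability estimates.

faulty: (42/76) × (39/42) × (34/42) × (38/42) × (27/42) ≈ 0.241618
healthy: (34/76) × (24/34) × (12/34) × (20/34) × (21/34) ≈ 0.0404941
Highest score → faulty.

faulty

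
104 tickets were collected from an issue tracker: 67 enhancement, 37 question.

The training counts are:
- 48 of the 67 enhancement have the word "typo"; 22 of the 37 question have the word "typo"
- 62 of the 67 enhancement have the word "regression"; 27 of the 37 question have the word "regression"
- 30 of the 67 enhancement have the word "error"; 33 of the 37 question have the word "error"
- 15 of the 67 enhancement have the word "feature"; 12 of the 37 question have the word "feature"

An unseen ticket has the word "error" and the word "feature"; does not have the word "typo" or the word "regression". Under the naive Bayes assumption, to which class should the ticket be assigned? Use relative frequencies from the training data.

enhancement: (67/104) × (19/67) × (5/67) × (30/67) × (15/67) ≈ 0.00136672
question: (37/104) × (15/37) × (10/37) × (33/37) × (12/37) ≈ 0.0112758
Highest score → question.

question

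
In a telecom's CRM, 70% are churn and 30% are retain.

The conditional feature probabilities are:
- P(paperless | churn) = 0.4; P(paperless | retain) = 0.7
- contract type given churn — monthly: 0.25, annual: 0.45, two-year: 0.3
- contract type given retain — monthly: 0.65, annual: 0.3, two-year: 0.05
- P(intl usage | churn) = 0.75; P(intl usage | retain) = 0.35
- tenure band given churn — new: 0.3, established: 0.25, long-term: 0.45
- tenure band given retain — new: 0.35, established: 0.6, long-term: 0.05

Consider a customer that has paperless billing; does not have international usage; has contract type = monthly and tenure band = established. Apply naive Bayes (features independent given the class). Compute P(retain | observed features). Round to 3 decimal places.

0.924

churn: 0.7 × 0.4 × 0.25 × (1−0.75) × 0.25 = 0.004375
retain: 0.3 × 0.7 × 0.65 × (1−0.35) × 0.6 = 0.053235
P(retain | x) = 0.053235 / 0.05761 ≈ 0.924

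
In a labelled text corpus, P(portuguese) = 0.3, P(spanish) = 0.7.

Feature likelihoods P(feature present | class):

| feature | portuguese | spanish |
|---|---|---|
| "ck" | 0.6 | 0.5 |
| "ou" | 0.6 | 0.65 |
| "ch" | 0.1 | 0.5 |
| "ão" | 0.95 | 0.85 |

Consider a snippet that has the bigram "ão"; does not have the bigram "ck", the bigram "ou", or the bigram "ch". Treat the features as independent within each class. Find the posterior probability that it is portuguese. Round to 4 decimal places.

0.4408

portuguese: 0.3 × (1−0.6) × (1−0.6) × (1−0.1) × 0.95 = 0.04104
spanish: 0.7 × (1−0.5) × (1−0.65) × (1−0.5) × 0.85 = 0.0520625
P(portuguese | x) = 0.04104 / 0.0931025 ≈ 0.4408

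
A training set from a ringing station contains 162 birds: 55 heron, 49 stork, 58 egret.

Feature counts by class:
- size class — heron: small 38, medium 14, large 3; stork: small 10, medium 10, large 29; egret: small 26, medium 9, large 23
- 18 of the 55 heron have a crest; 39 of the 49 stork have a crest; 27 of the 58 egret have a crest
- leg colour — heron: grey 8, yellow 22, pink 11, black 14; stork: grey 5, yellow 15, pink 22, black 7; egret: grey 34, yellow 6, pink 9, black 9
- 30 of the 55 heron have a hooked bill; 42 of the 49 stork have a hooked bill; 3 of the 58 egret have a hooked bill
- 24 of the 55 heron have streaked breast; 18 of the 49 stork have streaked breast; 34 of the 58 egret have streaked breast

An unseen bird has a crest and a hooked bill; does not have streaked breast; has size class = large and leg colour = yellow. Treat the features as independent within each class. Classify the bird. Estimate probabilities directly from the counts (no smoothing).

heron: (55/162) × (3/55) × (18/55) × (22/55) × (30/55) × (31/55) ≈ 0.000745304
stork: (49/162) × (29/49) × (39/49) × (15/49) × (42/49) × (31/49) ≈ 0.0236519
egret: (58/162) × (23/58) × (27/58) × (6/58) × (3/58) × (24/58) ≈ 0.000146335
Highest score → stork.

stork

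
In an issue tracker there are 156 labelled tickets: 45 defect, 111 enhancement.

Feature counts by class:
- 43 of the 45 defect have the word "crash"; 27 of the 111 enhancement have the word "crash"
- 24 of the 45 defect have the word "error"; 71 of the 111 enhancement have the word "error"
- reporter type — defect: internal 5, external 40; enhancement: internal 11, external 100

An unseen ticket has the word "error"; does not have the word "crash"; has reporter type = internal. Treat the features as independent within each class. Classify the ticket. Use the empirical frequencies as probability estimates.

enhancement

defect: (45/156) × (2/45) × (24/45) × (5/45) ≈ 0.000759734
enhancement: (111/156) × (84/111) × (71/111) × (11/111) ≈ 0.0341318
Highest score → enhancement.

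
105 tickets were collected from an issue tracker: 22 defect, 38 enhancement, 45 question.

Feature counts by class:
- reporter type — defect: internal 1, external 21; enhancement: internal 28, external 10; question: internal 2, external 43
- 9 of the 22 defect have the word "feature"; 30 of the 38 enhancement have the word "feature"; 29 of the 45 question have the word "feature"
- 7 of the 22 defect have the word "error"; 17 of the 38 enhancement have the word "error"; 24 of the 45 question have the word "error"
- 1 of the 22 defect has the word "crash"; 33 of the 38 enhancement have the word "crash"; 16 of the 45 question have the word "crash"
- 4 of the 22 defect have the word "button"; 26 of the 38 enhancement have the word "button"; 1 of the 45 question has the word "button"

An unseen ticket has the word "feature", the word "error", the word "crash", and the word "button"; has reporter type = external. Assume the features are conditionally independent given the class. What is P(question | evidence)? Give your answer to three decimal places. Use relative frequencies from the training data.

0.052

defect: (22/105) × (21/22) × (9/22) × (7/22) × (1/22) × (4/22) ≈ 0.000215149
enhancement: (38/105) × (10/38) × (30/38) × (17/38) × (33/38) × (26/38) ≈ 0.0199864
question: (45/105) × (43/45) × (29/45) × (24/45) × (16/45) × (1/45) ≈ 0.00111214
P(question | x) = 0.00111214 / 0.021313689 ≈ 0.052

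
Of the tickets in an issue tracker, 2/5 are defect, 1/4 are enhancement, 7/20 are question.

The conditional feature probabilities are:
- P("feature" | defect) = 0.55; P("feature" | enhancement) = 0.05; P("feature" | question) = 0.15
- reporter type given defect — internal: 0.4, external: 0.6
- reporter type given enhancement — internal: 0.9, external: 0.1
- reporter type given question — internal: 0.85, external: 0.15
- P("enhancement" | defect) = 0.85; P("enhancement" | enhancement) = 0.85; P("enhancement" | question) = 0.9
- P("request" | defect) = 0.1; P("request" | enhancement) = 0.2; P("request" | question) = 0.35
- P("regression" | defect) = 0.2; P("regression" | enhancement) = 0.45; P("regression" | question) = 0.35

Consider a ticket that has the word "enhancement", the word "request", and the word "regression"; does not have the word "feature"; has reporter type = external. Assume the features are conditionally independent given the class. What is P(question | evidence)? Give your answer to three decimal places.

0.574

defect: 0.4 × (1−0.55) × 0.6 × 0.85 × 0.1 × 0.2 = 0.001836
enhancement: 0.25 × (1−0.05) × 0.1 × 0.85 × 0.2 × 0.45 = 0.001816875
question: 0.35 × (1−0.15) × 0.15 × 0.9 × 0.35 × 0.35 = 0.00491990625
P(question | x) = 0.00491990625 / 0.00857278125 ≈ 0.574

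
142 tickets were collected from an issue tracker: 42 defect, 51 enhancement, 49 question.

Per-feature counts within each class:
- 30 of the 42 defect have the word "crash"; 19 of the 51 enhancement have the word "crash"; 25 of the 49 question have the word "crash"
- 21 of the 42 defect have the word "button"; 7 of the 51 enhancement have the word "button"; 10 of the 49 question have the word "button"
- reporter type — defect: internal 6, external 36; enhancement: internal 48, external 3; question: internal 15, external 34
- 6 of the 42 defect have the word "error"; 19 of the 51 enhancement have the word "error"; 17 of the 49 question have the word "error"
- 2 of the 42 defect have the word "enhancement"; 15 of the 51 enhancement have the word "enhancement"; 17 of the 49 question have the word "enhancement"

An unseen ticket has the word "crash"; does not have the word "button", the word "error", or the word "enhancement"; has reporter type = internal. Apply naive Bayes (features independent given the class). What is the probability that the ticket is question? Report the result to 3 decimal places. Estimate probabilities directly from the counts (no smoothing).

0.232

defect: (42/142) × (30/42) × (21/42) × (6/42) × (36/42) × (40/42) ≈ 0.0123188
enhancement: (51/142) × (19/51) × (44/51) × (48/51) × (32/51) × (36/51) ≈ 0.0481206
question: (49/142) × (25/49) × (39/49) × (15/49) × (32/49) × (32/49) ≈ 0.0182946
P(question | x) = 0.0182946 / 0.078734 ≈ 0.232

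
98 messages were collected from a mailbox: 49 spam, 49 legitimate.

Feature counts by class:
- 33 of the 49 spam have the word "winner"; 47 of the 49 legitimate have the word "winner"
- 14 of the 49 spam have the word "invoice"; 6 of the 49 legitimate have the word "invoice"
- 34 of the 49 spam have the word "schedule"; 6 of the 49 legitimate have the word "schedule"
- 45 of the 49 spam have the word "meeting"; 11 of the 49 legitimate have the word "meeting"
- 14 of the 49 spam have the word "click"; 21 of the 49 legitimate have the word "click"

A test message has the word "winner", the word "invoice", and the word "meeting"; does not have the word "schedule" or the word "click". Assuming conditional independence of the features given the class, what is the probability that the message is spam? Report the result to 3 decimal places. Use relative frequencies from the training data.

spam: (49/98) × (33/49) × (14/49) × (15/49) × (45/49) × (35/49) ≈ 0.0193198
legitimate: (49/98) × (47/49) × (6/49) × (43/49) × (11/49) × (28/49) ≈ 0.00661086
P(spam | x) = 0.0193198 / 0.02593066 ≈ 0.745

0.745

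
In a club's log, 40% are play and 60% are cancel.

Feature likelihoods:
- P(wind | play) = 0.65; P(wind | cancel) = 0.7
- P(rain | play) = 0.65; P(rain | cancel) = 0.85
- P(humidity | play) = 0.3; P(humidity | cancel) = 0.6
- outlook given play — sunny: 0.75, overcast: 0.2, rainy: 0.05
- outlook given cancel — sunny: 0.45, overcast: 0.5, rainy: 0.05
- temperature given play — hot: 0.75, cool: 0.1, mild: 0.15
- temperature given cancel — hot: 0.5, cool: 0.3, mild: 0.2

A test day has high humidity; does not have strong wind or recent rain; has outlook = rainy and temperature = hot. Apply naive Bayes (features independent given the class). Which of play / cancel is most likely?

play

play: 0.4 × (1−0.65) × (1−0.65) × 0.3 × 0.05 × 0.75 = 0.00055125
cancel: 0.6 × (1−0.7) × (1−0.85) × 0.6 × 0.05 × 0.5 = 0.000405
Highest score → play.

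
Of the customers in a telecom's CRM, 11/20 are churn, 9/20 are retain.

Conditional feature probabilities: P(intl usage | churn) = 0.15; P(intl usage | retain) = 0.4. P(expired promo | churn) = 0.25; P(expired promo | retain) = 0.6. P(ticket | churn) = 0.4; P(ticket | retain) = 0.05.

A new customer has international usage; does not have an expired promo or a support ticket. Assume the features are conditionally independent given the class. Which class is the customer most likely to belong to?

retain

churn: 0.55 × 0.15 × (1−0.25) × (1−0.4) = 0.037125
retain: 0.45 × 0.4 × (1−0.6) × (1−0.05) = 0.0684
Highest score → retain.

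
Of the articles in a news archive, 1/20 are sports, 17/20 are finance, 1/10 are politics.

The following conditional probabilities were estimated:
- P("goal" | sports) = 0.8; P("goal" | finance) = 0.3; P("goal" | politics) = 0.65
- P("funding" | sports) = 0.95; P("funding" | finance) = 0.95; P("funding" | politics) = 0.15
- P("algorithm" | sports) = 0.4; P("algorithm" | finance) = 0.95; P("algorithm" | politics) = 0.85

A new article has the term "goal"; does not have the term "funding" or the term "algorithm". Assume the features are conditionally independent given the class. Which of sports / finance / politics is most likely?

politics

sports: 0.05 × 0.8 × (1−0.95) × (1−0.4) = 0.0012
finance: 0.85 × 0.3 × (1−0.95) × (1−0.95) = 0.0006375
politics: 0.1 × 0.65 × (1−0.15) × (1−0.85) = 0.0082875
Highest score → politics.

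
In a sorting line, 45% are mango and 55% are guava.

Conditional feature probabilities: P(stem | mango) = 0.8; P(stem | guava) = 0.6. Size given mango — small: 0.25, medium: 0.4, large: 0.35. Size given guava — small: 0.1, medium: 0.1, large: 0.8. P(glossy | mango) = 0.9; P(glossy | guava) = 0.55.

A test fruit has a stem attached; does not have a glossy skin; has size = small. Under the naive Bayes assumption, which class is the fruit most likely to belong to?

guava

mango: 0.45 × 0.8 × 0.25 × (1−0.9) = 0.009
guava: 0.55 × 0.6 × 0.1 × (1−0.55) = 0.01485
Highest score → guava.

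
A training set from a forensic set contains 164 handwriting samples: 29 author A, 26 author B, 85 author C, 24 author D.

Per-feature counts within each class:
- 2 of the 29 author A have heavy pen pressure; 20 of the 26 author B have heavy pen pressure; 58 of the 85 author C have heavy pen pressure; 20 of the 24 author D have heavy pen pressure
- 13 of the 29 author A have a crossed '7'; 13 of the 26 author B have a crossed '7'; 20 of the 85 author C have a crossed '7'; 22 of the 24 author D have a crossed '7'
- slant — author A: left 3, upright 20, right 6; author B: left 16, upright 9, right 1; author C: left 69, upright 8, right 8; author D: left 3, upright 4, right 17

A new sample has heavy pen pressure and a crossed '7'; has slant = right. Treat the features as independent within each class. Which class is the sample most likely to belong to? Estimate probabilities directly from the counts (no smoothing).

author A: (29/164) × (2/29) × (13/29) × (6/29) ≈ 0.00113106
author B: (26/164) × (20/26) × (13/26) × (1/26) ≈ 0.00234522
author C: (85/164) × (58/85) × (20/85) × (8/85) ≈ 0.00783188
author D: (24/164) × (20/24) × (22/24) × (17/24) ≈ 0.0791836
Highest score → author D.

author D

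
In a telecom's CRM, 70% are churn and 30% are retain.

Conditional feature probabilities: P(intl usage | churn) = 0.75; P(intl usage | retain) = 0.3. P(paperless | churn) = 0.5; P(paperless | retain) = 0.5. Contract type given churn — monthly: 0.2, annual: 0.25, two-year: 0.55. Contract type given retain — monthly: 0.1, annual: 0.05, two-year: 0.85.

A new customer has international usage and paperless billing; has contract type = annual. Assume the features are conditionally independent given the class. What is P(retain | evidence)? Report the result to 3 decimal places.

0.033

churn: 0.7 × 0.75 × 0.5 × 0.25 = 0.065625
retain: 0.3 × 0.3 × 0.5 × 0.05 = 0.00225
P(retain | x) = 0.00225 / 0.067875 ≈ 0.033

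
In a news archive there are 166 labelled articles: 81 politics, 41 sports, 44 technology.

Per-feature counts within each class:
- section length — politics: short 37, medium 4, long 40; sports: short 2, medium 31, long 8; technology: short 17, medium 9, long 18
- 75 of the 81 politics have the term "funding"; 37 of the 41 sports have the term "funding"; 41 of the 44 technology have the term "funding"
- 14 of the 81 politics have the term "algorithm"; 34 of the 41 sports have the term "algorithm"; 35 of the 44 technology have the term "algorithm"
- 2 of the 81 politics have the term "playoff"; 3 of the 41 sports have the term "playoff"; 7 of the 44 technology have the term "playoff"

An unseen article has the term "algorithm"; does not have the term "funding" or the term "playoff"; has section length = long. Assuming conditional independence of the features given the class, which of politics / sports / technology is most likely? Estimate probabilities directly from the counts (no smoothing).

technology

politics: (81/166) × (40/81) × (6/81) × (14/81) × (79/81) ≈ 0.00300887
sports: (41/166) × (8/41) × (4/41) × (34/41) × (38/41) ≈ 0.00361371
technology: (44/166) × (18/44) × (3/44) × (35/44) × (37/44) ≈ 0.00494535
Highest score → technology.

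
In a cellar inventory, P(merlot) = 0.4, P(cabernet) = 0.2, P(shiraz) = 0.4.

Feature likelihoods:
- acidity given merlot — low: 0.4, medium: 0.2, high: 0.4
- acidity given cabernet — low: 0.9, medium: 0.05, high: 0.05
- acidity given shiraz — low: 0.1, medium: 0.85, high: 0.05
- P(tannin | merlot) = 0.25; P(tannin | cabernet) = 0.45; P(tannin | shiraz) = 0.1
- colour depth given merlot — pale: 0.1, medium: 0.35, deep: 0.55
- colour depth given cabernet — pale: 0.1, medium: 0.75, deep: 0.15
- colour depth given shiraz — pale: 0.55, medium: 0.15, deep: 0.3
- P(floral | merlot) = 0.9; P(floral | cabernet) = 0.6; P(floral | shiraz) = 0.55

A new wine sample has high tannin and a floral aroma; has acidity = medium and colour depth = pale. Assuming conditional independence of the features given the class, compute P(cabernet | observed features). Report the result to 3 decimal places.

merlot: 0.4 × 0.2 × 0.25 × 0.1 × 0.9 = 0.0018
cabernet: 0.2 × 0.05 × 0.45 × 0.1 × 0.6 = 0.00027
shiraz: 0.4 × 0.85 × 0.1 × 0.55 × 0.55 = 0.010285
P(cabernet | x) = 0.00027 / 0.012355 ≈ 0.022

0.022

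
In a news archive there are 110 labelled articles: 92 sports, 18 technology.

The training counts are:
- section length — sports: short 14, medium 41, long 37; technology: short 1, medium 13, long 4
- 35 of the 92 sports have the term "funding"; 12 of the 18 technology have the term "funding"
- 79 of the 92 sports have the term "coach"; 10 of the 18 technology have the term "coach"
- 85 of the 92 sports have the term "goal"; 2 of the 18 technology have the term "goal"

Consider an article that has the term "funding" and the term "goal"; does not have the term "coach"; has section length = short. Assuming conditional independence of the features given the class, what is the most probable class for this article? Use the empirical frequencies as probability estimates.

sports

sports: (92/110) × (14/92) × (35/92) × (13/92) × (85/92) ≈ 0.00632124
technology: (18/110) × (1/18) × (12/18) × (8/18) × (2/18) ≈ 0.000299289
Highest score → sports.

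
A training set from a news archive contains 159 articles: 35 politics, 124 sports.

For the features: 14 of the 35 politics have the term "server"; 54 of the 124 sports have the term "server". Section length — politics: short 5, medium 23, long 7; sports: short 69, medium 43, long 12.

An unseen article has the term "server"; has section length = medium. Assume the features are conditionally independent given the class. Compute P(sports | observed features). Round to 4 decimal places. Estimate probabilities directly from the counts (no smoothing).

0.6706

politics: (35/159) × (14/35) × (23/35) ≈ 0.0578616
sports: (124/159) × (54/124) × (43/124) ≈ 0.117772
P(sports | x) = 0.117772 / 0.1756336 ≈ 0.6706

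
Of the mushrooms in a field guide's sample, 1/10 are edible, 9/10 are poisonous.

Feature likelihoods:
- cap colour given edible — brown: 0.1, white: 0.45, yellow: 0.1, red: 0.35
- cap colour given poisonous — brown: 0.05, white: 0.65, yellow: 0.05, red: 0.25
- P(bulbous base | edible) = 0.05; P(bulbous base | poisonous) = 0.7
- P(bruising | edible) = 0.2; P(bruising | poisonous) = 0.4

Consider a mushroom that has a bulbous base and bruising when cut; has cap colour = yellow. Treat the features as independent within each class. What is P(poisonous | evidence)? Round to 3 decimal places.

0.992

edible: 0.1 × 0.1 × 0.05 × 0.2 = 0.0001
poisonous: 0.9 × 0.05 × 0.7 × 0.4 = 0.0126
P(poisonous | x) = 0.0126 / 0.0127 ≈ 0.992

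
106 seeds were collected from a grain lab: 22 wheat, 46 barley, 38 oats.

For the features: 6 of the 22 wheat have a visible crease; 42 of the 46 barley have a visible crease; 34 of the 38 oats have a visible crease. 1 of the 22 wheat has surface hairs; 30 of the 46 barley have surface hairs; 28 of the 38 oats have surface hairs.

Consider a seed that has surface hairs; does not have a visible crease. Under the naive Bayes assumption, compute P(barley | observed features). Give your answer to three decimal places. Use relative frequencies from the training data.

0.415

wheat: (22/106) × (16/22) × (1/22) ≈ 0.00686106
barley: (46/106) × (4/46) × (30/46) ≈ 0.0246103
oats: (38/106) × (4/38) × (28/38) ≈ 0.0278054
P(barley | x) = 0.0246103 / 0.05927676 ≈ 0.415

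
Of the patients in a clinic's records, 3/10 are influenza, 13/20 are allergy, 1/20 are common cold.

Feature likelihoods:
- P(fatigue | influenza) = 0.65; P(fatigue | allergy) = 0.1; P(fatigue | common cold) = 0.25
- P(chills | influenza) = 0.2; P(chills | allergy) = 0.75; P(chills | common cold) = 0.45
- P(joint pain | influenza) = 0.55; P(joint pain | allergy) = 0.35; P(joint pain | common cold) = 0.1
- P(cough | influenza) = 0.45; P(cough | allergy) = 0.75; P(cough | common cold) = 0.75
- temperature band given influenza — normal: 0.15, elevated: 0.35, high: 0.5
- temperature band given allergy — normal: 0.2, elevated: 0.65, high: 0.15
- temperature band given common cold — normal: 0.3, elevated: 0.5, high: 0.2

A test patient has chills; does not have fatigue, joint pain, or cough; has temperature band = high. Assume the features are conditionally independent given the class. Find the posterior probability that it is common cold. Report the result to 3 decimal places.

influenza: 0.3 × (1−0.65) × 0.2 × (1−0.55) × (1−0.45) × 0.5 = 0.00259875
allergy: 0.65 × (1−0.1) × 0.75 × (1−0.35) × (1−0.75) × 0.15 = 0.01069453125
common cold: 0.05 × (1−0.25) × 0.45 × (1−0.1) × (1−0.75) × 0.2 = 0.000759375
P(common cold | x) = 0.000759375 / 0.01405265625 ≈ 0.054

0.054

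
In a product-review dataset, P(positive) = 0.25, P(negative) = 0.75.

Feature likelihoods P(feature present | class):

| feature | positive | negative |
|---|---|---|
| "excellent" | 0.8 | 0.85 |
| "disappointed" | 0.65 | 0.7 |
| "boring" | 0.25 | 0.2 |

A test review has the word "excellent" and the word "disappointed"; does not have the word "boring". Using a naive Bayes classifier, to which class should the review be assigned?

positive: 0.25 × 0.8 × 0.65 × (1−0.25) = 0.0975
negative: 0.75 × 0.85 × 0.7 × (1−0.2) = 0.357
Highest score → negative.

negative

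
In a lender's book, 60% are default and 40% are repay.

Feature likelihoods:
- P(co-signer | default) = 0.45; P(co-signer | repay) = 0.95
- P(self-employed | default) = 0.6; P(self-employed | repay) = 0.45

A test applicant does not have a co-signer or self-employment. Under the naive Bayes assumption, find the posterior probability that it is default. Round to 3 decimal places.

0.923

default: 0.6 × (1−0.45) × (1−0.6) = 0.132
repay: 0.4 × (1−0.95) × (1−0.45) = 0.011
P(default | x) = 0.132 / 0.143 ≈ 0.923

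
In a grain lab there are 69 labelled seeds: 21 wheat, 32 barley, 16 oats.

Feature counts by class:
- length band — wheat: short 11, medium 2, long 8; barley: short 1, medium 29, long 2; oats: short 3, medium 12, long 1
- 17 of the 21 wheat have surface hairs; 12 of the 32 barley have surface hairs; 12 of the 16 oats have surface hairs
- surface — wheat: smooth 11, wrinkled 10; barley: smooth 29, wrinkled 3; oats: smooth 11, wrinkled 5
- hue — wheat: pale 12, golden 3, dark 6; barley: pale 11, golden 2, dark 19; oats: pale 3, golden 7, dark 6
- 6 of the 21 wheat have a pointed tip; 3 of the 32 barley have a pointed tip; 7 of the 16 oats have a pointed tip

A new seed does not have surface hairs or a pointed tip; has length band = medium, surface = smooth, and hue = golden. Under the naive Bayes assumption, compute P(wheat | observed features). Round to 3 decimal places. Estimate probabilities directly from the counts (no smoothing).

wheat: (21/69) × (2/21) × (4/21) × (11/21) × (3/21) × (15/21) ≈ 0.0002951
barley: (32/69) × (29/32) × (20/32) × (29/32) × (2/32) × (29/32) ≈ 0.0134836
oats: (16/69) × (12/16) × (4/16) × (11/16) × (7/16) × (9/16) ≈ 0.00735606
P(wheat | x) = 0.0002951 / 0.02113476 ≈ 0.014

0.014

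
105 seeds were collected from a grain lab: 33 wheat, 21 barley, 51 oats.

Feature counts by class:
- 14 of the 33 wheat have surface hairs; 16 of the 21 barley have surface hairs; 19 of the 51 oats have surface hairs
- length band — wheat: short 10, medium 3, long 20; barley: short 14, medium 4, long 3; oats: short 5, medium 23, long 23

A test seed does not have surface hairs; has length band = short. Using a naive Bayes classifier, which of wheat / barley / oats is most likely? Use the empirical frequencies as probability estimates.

wheat: (33/105) × (19/33) × (10/33) ≈ 0.0548341
barley: (21/105) × (5/21) × (14/21) ≈ 0.031746
oats: (51/105) × (32/51) × (5/51) ≈ 0.0298786
Highest score → wheat.

wheat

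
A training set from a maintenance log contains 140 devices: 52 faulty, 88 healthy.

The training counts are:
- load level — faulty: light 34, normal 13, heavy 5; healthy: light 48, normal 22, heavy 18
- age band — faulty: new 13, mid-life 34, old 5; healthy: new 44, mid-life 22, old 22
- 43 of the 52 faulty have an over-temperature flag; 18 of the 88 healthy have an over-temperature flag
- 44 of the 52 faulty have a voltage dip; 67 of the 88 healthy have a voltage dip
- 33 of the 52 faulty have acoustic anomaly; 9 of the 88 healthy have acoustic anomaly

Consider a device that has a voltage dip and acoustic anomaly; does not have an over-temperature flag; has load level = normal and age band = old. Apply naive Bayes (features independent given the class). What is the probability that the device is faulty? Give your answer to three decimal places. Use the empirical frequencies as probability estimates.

0.254

faulty: (52/140) × (13/52) × (5/52) × (9/52) × (44/52) × (33/52) ≈ 0.000829815
healthy: (88/140) × (22/88) × (22/88) × (70/88) × (67/88) × (9/88) ≈ 0.00243334
P(faulty | x) = 0.000829815 / 0.003263155 ≈ 0.254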